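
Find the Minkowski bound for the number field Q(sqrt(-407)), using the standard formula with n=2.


d = -407, d mod 4 = 1, so disc(K) = d = -407; |disc(K)| = 407
Imaginary quadratic field, so n = 2, s = r2 = 1, r1 = 0
M = (n!/n^n) * (4/pi)^s * sqrt(|disc(K)|) = (2!/2^2) * (4/pi)^1 * sqrt(407)
= 0.5 * 1.273240 * 20.174241
= 12.8433

12.8433


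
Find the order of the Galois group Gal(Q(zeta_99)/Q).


|Gal(Q(zeta_99)/Q)| = phi(99)
= 60

60


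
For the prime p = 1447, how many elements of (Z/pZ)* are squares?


For prime p, the number of non-zero quadratic residues is (p-1)/2.
= (1447-1)/2
= 723

723


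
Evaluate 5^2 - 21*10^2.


x^2 - d*y^2
= 5^2 - 21*10^2
= 25 - 2100
= -2075

-2075


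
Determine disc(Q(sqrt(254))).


For K = Q(sqrt(d)) with d squarefree: disc(K) = d if d = 1 mod 4, and disc(K) = 4d if d = 2 or 3 mod 4.
Here d = 254, and d mod 4 = 2.
d = 2 mod 4, not 1 (O_K = Z[sqrt(d)]), so disc(K) = 4d = 4 * (254) = 1016

1016


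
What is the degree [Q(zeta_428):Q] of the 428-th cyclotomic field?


The degree equals Euler's totient phi(428).
428 = 2^2 * 107
phi(428) = 212

212


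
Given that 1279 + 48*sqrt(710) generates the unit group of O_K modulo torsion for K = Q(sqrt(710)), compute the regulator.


epsilon = 1279 + 48*sqrt(710)
= 2557.9996
R = ln(2557.9996)
= 7.8470

7.8470


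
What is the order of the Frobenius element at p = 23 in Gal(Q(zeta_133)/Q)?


The Frobenius at p in Gal(Q(zeta_n)/Q) = (Z/nZ)* is the class of p, so its order is ord_133(23), the smallest k >= 1 with 23^k = 1 mod 133.
n = 133 = 7 * 19, phi(133) = 108; the order divides phi(n).
Divisors of 108: 1, 2, 3, 4, 6, 9, 12, 18, 27, 36, 54, 108
Repeated squaring mod 133: 23^1 = 23, 23^2 = 130, 23^4 = 9, 23^8 = 81, 23^16 = 44, 23^32 = 74, 23^64 = 23
Test divisors in increasing order:
  k=1: 23^1 = 23 mod 133
  k=2: 23^2 = 130 mod 133
  k=3: 23^3 = 130 * 23 = 64 mod 133
  k=4: 23^4 = 9 mod 133
  k=6: 23^6 = 9 * 130 = 106 mod 133
  k=9: 23^9 = 81 * 23 = 1 mod 133  <- first divisor giving 1
Order = 9

9


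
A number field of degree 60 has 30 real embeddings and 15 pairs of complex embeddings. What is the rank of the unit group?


By Dirichlet's unit theorem:
rank = r1 + r2 - 1
= 30 + 15 - 1
= 44

44


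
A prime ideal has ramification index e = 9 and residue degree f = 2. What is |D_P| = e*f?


|D_P| = e * f
= 9 * 2
= 18

18


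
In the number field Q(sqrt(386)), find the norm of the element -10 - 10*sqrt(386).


N(a + b*sqrt(d)) = a^2 - d*b^2
= (-10)^2 - (386)*(-10)^2
= 100 - 38600
= -38500

-38500


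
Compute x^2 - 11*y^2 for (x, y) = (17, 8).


x^2 - d*y^2
= 17^2 - 11*8^2
= 289 - 704
= -415

-415


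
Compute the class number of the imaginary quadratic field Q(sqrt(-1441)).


K = Q(sqrt(-1441)). d mod 4 = 3, so D = disc(K) = 4d = -5764
h(K) equals the number of primitive reduced positive-definite forms (a, b, c) = a*x^2 + b*x*y + c*y^2 with b^2 - 4ac = D,
where reduced means |b| <= a <= c, with b >= 0 whenever |b| = a or a = c, and primitive means gcd(a, b, c) = 1.
Reduced forces 3a^2 <= |D| = 5764, so 1 <= a <= 43; b must have the parity of D, and c = (b^2 - D)/(4a) must be an integer >= a.
Enumerate a = 1..43, b in [-a, a]:
  a=1: (1, 0, 1441)  [1]
  a=2: (2, 2, 721)  [1]
  a=3..4: none
  a=5: (5, -4, 289), (5, 4, 289)  [2]
  a=6: none
  a=7: (7, -2, 206), (7, 2, 206)  [2]
  a=8..9: none
  a=10: (10, -6, 145), (10, 6, 145)  [2]
  a=11: (11, 0, 131)  [1]
  a=12..13: none
  a=14: (14, -2, 103), (14, 2, 103)  [2]
  a=15..16: none
  a=17: (17, -4, 85), (17, 4, 85)  [2]
  a=18..21: none
  a=22: (22, 22, 71)  [1]
  a=23: (23, -20, 67), (23, 20, 67)  [2]
  a=24: none
  a=25: (25, -6, 58), (25, 6, 58)  [2]
  a=26..28: none
  a=29: (29, -6, 50), (29, 6, 50)  [2]
  a=30: none
  a=31: (31, -8, 47), (31, 8, 47)  [2]
  a=32..33: none
  a=34: (34, -30, 49), (34, 30, 49)  [2]
  a=35: (35, -26, 46), (35, -16, 43), (35, 16, 43), (35, 26, 46)  [4]
  a=36..43: none
Total reduced forms: 1 + 1 + 2 + 2 + 2 + 1 + 2 + 2 + 1 + 2 + 2 + 2 + 2 + 2 + 4 = 28
h = 28

28


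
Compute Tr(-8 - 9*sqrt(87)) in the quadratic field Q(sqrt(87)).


Tr(a + b*sqrt(d)) = (a + b*sqrt(d)) + (a - b*sqrt(d)) = 2a
= 2 * (-8)
= -16

-16


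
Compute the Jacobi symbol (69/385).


Compute (69/385) via quadratic reciprocity:
  reciprocity: (69/385) -> +(385/69)
  reduce: (40/69)
  pull out 2: (2/69) = -1  (since 69 mod 8 = 5)
  pull out 2: (2/69) = -1  (since 69 mod 8 = 5)
  pull out 2: (2/69) = -1  (since 69 mod 8 = 5)
  reciprocity: (5/69) -> +(69/5)
  reduce: (4/5)
  pull out 2: (2/5) = -1  (since 5 mod 8 = 5)
  pull out 2: (2/5) = -1  (since 5 mod 8 = 5)
  (1/5) = 1
Product of signs = -1

-1


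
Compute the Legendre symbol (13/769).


p = 769 is prime, so compute (13/769) with the reciprocity algorithm (Jacobi-symbol steps: pull out 2s via (2/n), flip via reciprocity, reduce):
  reciprocity: (13/769) -> +(769/13)
  reduce: (2/13)
  pull out 2: (2/13) = -1  (since 13 mod 8 = 5)
  (1/13) = 1
Product of signs = -1
(13/769) = -1

-1


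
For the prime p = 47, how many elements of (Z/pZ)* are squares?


For prime p, the number of non-zero quadratic residues is (p-1)/2.
= (47-1)/2
= 23

23


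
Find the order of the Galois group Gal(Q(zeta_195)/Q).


|Gal(Q(zeta_195)/Q)| = phi(195)
= 96

96


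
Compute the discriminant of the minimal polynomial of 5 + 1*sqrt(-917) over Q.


The element 5 + 1*sqrt(-917) has minimal polynomial:
x^2 - 10*x + 942
Discriminant = (-10)^2 - 4*(942)
= 100 - 3768
= -3668

-3668


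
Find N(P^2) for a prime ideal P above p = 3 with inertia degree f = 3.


N(P^a) = p^(a*f)
= 3^(2*3)
= 3^6
= 729

729


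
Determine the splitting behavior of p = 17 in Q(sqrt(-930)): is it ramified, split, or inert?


K = Q(sqrt(-930)). Since d mod 4 = 2, disc(K) = -3720.
Check p | disc: -3720 mod 17 = 3.
p does not divide disc. Compute Legendre symbol (d/p):
5^((17-1)/2) mod 17 = -1
(d/p) = -1, so p is inert: (p) stays prime with e=1, f=2, g=1.
Therefore p is inert.

inert


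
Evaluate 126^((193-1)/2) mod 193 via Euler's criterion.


p = 193 is prime and the exponent is (p-1)/2 = 96, so by Euler's criterion 126^96 = (126/193) = +1 or -1 mod 193.
Compute by square-and-multiply:
  96 = 64 + 32 (binary 1100000)
  Repeated squaring mod 193: 126^1 = 126, 126^2 = 50, 126^4 = 184, 126^8 = 81, 126^16 = 192, 126^32 = 1, 126^64 = 1
  126^96 = 126^64 * 126^32 = 1 * 1 mod 193
    1 * 1 = 1 = 1 mod 193
  126^96 = 1 mod 193
Result 1: 126 is a quadratic residue mod 193.
126^96 mod 193 = 1

1


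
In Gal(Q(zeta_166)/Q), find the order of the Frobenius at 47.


The Frobenius at p in Gal(Q(zeta_n)/Q) = (Z/nZ)* is the class of p, so its order is ord_166(47), the smallest k >= 1 with 47^k = 1 mod 166.
n = 166 = 2 * 83, phi(166) = 82; the order divides phi(n).
Divisors of 82: 1, 2, 41, 82
Repeated squaring mod 166: 47^1 = 47, 47^2 = 51, 47^4 = 111, 47^8 = 37, 47^16 = 41, 47^32 = 21, 47^64 = 109
Test divisors in increasing order:
  k=1: 47^1 = 47 mod 166
  k=2: 47^2 = 51 mod 166
  k=41: 47^41 = 21 * 37 * 47 = 165 mod 166
  k=82: 47^82 = 109 * 41 * 51 = 1 mod 166  <- first divisor giving 1
Order = 82

82


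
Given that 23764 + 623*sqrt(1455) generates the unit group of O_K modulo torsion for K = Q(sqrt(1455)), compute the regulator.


epsilon = 23764 + 623*sqrt(1455)
= 47528.0000
R = ln(47528.0000)
= 10.7691

10.7691


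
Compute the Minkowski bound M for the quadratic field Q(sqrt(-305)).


d = -305, d mod 4 = 3, so disc(K) = 4d = -1220; |disc(K)| = 1220
Imaginary quadratic field, so n = 2, s = r2 = 1, r1 = 0
M = (n!/n^n) * (4/pi)^s * sqrt(|disc(K)|) = (2!/2^2) * (4/pi)^1 * sqrt(1220)
= 0.5 * 1.273240 * 34.928498
= 22.2362

22.2362


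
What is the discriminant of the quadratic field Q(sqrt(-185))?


For K = Q(sqrt(d)) with d squarefree: disc(K) = d if d = 1 mod 4, and disc(K) = 4d if d = 2 or 3 mod 4.
Here d = -185, and d mod 4 = 3.
d = 3 mod 4, not 1 (O_K = Z[sqrt(d)]), so disc(K) = 4d = 4 * (-185) = -740

-740


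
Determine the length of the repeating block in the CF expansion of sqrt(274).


Run the CF algorithm for sqrt(274).
a_0 = floor(sqrt(274)) = 16; set m_0=0, q_0=1.
Recurrence: m' = q*a - m,  q' = (d - m'^2)/q,  a' = floor((a_0 + m')/q').
  step 1: m=16, q=18, a=1
  step 2: m=2, q=15, a=1
  step 3: m=13, q=7, a=4
  step 4: m=15, q=7, a=4
  step 5: m=13, q=15, a=1
  step 6: m=2, q=18, a=1
  step 7: m=16, q=1, a=32
a_7 = 2*a_0 = 32, so the period closes here.
sqrt(274) = [16; 1, 1, 4, 4, 1, 1, 32]
Period length = 7

7


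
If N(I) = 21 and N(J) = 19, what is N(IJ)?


N(IJ) = N(I) * N(J)
= 21 * 19
= 399

399


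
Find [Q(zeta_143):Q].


The degree equals Euler's totient phi(143).
143 = 11 * 13
phi(143) = 120

120


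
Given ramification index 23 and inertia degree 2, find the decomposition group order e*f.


|D_P| = e * f
= 23 * 2
= 46

46


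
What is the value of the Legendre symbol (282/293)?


p = 293 is prime, so compute (282/293) with the reciprocity algorithm (Jacobi-symbol steps: pull out 2s via (2/n), flip via reciprocity, reduce):
  pull out 2: (2/293) = -1  (since 293 mod 8 = 5)
  reciprocity: (141/293) -> +(293/141)
  reduce: (11/141)
  reciprocity: (11/141) -> +(141/11)
  reduce: (9/11)
  reciprocity: (9/11) -> +(11/9)
  reduce: (2/9)
  pull out 2: (2/9) = +1  (since 9 mod 8 = 1)
  (1/9) = 1
Product of signs = -1
(282/293) = -1

-1


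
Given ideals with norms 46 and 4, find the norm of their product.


N(IJ) = N(I) * N(J)
= 46 * 4
= 184

184


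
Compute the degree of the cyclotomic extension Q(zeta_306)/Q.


The degree equals Euler's totient phi(306).
306 = 2 * 3^2 * 17
phi(306) = 96

96


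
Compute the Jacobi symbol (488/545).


Compute (488/545) via quadratic reciprocity:
  pull out 2: (2/545) = +1  (since 545 mod 8 = 1)
  pull out 2: (2/545) = +1  (since 545 mod 8 = 1)
  pull out 2: (2/545) = +1  (since 545 mod 8 = 1)
  reciprocity: (61/545) -> +(545/61)
  reduce: (57/61)
  reciprocity: (57/61) -> +(61/57)
  reduce: (4/57)
  pull out 2: (2/57) = +1  (since 57 mod 8 = 1)
  pull out 2: (2/57) = +1  (since 57 mod 8 = 1)
  (1/57) = 1
Product of signs = 1

1


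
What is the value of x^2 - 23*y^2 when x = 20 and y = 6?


x^2 - d*y^2
= 20^2 - 23*6^2
= 400 - 828
= -428

-428


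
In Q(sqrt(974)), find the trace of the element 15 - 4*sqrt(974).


Tr(a + b*sqrt(d)) = (a + b*sqrt(d)) + (a - b*sqrt(d)) = 2a
= 2 * (15)
= 30

30


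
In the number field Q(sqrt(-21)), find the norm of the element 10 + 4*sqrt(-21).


N(a + b*sqrt(d)) = a^2 - d*b^2
= (10)^2 - (-21)*(4)^2
= 100 + 336
= 436

436


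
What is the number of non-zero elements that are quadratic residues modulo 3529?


For prime p, the number of non-zero quadratic residues is (p-1)/2.
= (3529-1)/2
= 1764

1764


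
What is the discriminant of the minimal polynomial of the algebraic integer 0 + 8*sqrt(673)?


The element 0 + 8*sqrt(673) has minimal polynomial:
x^2 + 0*x - 43072
Discriminant = (0)^2 - 4*(-43072)
= 0 + 172288
= 172288

172288


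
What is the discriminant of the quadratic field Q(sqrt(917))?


For K = Q(sqrt(d)) with d squarefree: disc(K) = d if d = 1 mod 4, and disc(K) = 4d if d = 2 or 3 mod 4.
Here d = 917, and d mod 4 = 1.
d = 1 mod 4 (O_K = Z[(1+sqrt(d))/2]), so disc(K) = d = 917

917


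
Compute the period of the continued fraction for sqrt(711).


Run the CF algorithm for sqrt(711).
a_0 = floor(sqrt(711)) = 26; set m_0=0, q_0=1.
Recurrence: m' = q*a - m,  q' = (d - m'^2)/q,  a' = floor((a_0 + m')/q').
  step 1: m=26, q=35, a=1
  step 2: m=9, q=18, a=1
  step 3: m=9, q=35, a=1
  step 4: m=26, q=1, a=52
a_4 = 2*a_0 = 52, so the period closes here.
sqrt(711) = [26; 1, 1, 1, 52]
Period length = 4

4


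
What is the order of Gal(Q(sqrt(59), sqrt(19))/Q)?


The 2 square roots of distinct primes are multiplicatively independent over Q,
so [K:Q] = 2^2 and Gal(K/Q) is isomorphic to (Z/2Z)^2.
|Gal| = 2^2 = 4

4


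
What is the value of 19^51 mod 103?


p = 103 is prime and the exponent is (p-1)/2 = 51, so by Euler's criterion 19^51 = (19/103) = +1 or -1 mod 103.
Compute by square-and-multiply:
  51 = 32 + 16 + 2 + 1 (binary 110011)
  Repeated squaring mod 103: 19^1 = 19, 19^2 = 52, 19^4 = 26, 19^8 = 58, 19^16 = 68, 19^32 = 92
  19^51 = 19^32 * 19^16 * 19^2 * 19^1 = 92 * 68 * 52 * 19 mod 103
    92 * 68 = 6256 = 76 mod 103
    76 * 52 = 3952 = 38 mod 103
    38 * 19 = 722 = 1 mod 103
  19^51 = 1 mod 103
Result 1: 19 is a quadratic residue mod 103.
19^51 mod 103 = 1

1


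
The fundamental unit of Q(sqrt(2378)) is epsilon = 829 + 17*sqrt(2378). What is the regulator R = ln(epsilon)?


epsilon = 829 + 17*sqrt(2378)
= 1658.0006
R = ln(1658.0006)
= 7.4134

7.4134


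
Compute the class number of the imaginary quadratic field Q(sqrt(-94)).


K = Q(sqrt(-94)). d mod 4 = 2, so D = disc(K) = 4d = -376
h(K) equals the number of primitive reduced positive-definite forms (a, b, c) = a*x^2 + b*x*y + c*y^2 with b^2 - 4ac = D,
where reduced means |b| <= a <= c, with b >= 0 whenever |b| = a or a = c, and primitive means gcd(a, b, c) = 1.
Reduced forces 3a^2 <= |D| = 376, so 1 <= a <= 11; b must have the parity of D, and c = (b^2 - D)/(4a) must be an integer >= a.
Enumerate a = 1..11, b in [-a, a]:
  a=1: (1, 0, 94)  [1]
  a=2: (2, 0, 47)  [1]
  a=3..4: none
  a=5: (5, -2, 19), (5, 2, 19)  [2]
  a=6: none
  a=7: (7, -4, 14), (7, 4, 14)  [2]
  a=8..9: none
  a=10: (10, -8, 11), (10, 8, 11)  [2]
  a=11: none
Total reduced forms: 1 + 1 + 2 + 2 + 2 = 8
h = 8

8


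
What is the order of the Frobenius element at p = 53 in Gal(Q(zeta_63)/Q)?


The Frobenius at p in Gal(Q(zeta_n)/Q) = (Z/nZ)* is the class of p, so its order is ord_63(53), the smallest k >= 1 with 53^k = 1 mod 63.
n = 63 = 3^2 * 7, phi(63) = 36; the order divides phi(n).
Divisors of 36: 1, 2, 3, 4, 6, 9, 12, 18, 36
Repeated squaring mod 63: 53^1 = 53, 53^2 = 37, 53^4 = 46, 53^8 = 37, 53^16 = 46, 53^32 = 37
Test divisors in increasing order:
  k=1: 53^1 = 53 mod 63
  k=2: 53^2 = 37 mod 63
  k=3: 53^3 = 37 * 53 = 8 mod 63
  k=4: 53^4 = 46 mod 63
  k=6: 53^6 = 46 * 37 = 1 mod 63  <- first divisor giving 1
Order = 6

6


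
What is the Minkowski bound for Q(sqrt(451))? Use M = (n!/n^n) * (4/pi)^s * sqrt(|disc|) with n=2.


d = 451, d mod 4 = 3, so disc(K) = 4d = 1804; |disc(K)| = 1804
Real quadratic field, so n = 2, s = r2 = 0, r1 = 2
M = (n!/n^n) * (4/pi)^s * sqrt(|disc(K)|) = (2!/2^2) * (4/pi)^0 * sqrt(1804)
= 0.5 * 1.000000 * 42.473521
= 21.2368

21.2368


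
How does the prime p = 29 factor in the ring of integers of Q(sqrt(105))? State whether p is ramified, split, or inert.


K = Q(sqrt(105)). Since d mod 4 = 1, disc(K) = 105.
Check p | disc: 105 mod 29 = 18.
p does not divide disc. Compute Legendre symbol (d/p):
18^((29-1)/2) mod 29 = -1
(d/p) = -1, so p is inert: (p) stays prime with e=1, f=2, g=1.
Therefore p is inert.

inert


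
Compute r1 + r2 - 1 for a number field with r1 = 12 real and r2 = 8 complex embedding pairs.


By Dirichlet's unit theorem:
rank = r1 + r2 - 1
= 12 + 8 - 1
= 19

19


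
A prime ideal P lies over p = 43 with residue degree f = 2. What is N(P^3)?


N(P^a) = p^(a*f)
= 43^(3*2)
= 43^6
= 6321363049

6321363049


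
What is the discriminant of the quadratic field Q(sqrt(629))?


For K = Q(sqrt(d)) with d squarefree: disc(K) = d if d = 1 mod 4, and disc(K) = 4d if d = 2 or 3 mod 4.
Here d = 629, and d mod 4 = 1.
d = 1 mod 4 (O_K = Z[(1+sqrt(d))/2]), so disc(K) = d = 629

629


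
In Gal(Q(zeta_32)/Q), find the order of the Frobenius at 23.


The Frobenius at p in Gal(Q(zeta_n)/Q) = (Z/nZ)* is the class of p, so its order is ord_32(23), the smallest k >= 1 with 23^k = 1 mod 32.
n = 32 = 2^5, phi(32) = 16; the order divides phi(n).
Divisors of 16: 1, 2, 4, 8, 16
Repeated squaring mod 32: 23^1 = 23, 23^2 = 17, 23^4 = 1, 23^8 = 1, 23^16 = 1
Test divisors in increasing order:
  k=1: 23^1 = 23 mod 32
  k=2: 23^2 = 17 mod 32
  k=4: 23^4 = 1 mod 32  <- first divisor giving 1
Order = 4

4


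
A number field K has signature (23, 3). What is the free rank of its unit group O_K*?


By Dirichlet's unit theorem:
rank = r1 + r2 - 1
= 23 + 3 - 1
= 25

25


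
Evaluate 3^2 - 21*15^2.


x^2 - d*y^2
= 3^2 - 21*15^2
= 9 - 4725
= -4716

-4716


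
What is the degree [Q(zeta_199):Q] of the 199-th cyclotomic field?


The degree equals Euler's totient phi(199).
199 = 199
phi(199) = 198

198


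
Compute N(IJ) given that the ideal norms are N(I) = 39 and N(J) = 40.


N(IJ) = N(I) * N(J)
= 39 * 40
= 1560

1560


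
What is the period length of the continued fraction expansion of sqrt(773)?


Run the CF algorithm for sqrt(773).
a_0 = floor(sqrt(773)) = 27; set m_0=0, q_0=1.
Recurrence: m' = q*a - m,  q' = (d - m'^2)/q,  a' = floor((a_0 + m')/q').
  step 1: m=27, q=44, a=1
  step 2: m=17, q=11, a=4
  step 3: m=27, q=4, a=13
  step 4: m=25, q=37, a=1
  step 5: m=12, q=17, a=2
  step 6: m=22, q=17, a=2
  step 7: m=12, q=37, a=1
  step 8: m=25, q=4, a=13
  step 9: m=27, q=11, a=4
  step 10: m=17, q=44, a=1
  step 11: m=27, q=1, a=54
a_11 = 2*a_0 = 54, so the period closes here.
sqrt(773) = [27; 1, 4, 13, 1, 2, 2, 1, 13, 4, 1, 54]
Period length = 11

11


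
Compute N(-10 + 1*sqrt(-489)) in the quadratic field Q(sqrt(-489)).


N(a + b*sqrt(d)) = a^2 - d*b^2
= (-10)^2 - (-489)*(1)^2
= 100 + 489
= 589

589


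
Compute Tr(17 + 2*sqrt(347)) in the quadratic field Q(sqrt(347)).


Tr(a + b*sqrt(d)) = (a + b*sqrt(d)) + (a - b*sqrt(d)) = 2a
= 2 * (17)
= 34

34


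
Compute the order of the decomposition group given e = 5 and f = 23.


|D_P| = e * f
= 5 * 23
= 115

115


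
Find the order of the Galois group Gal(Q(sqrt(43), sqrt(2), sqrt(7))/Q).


The 3 square roots of distinct primes are multiplicatively independent over Q,
so [K:Q] = 2^3 and Gal(K/Q) is isomorphic to (Z/2Z)^3.
|Gal| = 2^3 = 8

8


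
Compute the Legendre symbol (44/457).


p = 457 is prime, so compute (44/457) with the reciprocity algorithm (Jacobi-symbol steps: pull out 2s via (2/n), flip via reciprocity, reduce):
  pull out 2: (2/457) = +1  (since 457 mod 8 = 1)
  pull out 2: (2/457) = +1  (since 457 mod 8 = 1)
  reciprocity: (11/457) -> +(457/11)
  reduce: (6/11)
  pull out 2: (2/11) = -1  (since 11 mod 8 = 3)
  reciprocity: (3/11) -> -(11/3)
  reduce: (2/3)
  pull out 2: (2/3) = -1  (since 3 mod 8 = 3)
  (1/3) = 1
Product of signs = -1
(44/457) = -1

-1


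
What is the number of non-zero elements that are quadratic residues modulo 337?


For prime p, the number of non-zero quadratic residues is (p-1)/2.
= (337-1)/2
= 168

168


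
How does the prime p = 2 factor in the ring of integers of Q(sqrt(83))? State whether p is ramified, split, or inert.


K = Q(sqrt(83)). Since d mod 4 = 3, disc(K) = 332.
Check p | disc: 332 mod 2 = 0.
p divides disc, so p ramifies: (p) = P^2 with e=2, f=1, g=1.
Therefore p is ramified.

ramified


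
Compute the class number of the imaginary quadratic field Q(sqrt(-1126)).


K = Q(sqrt(-1126)). d mod 4 = 2, so D = disc(K) = 4d = -4504
h(K) equals the number of primitive reduced positive-definite forms (a, b, c) = a*x^2 + b*x*y + c*y^2 with b^2 - 4ac = D,
where reduced means |b| <= a <= c, with b >= 0 whenever |b| = a or a = c, and primitive means gcd(a, b, c) = 1.
Reduced forces 3a^2 <= |D| = 4504, so 1 <= a <= 38; b must have the parity of D, and c = (b^2 - D)/(4a) must be an integer >= a.
Enumerate a = 1..38, b in [-a, a]:
  a=1: (1, 0, 1126)  [1]
  a=2: (2, 0, 563)  [1]
  a=3..4: none
  a=5: (5, -4, 226), (5, 4, 226)  [2]
  a=6: none
  a=7: (7, -2, 161), (7, 2, 161)  [2]
  a=8..9: none
  a=10: (10, -4, 113), (10, 4, 113)  [2]
  a=11..13: none
  a=14: (14, -12, 83), (14, 12, 83)  [2]
  a=15..16: none
  a=17: (17, -16, 70), (17, 16, 70)  [2]
  a=18..22: none
  a=23: (23, -2, 49), (23, 2, 49)  [2]
  a=24: none
  a=25: (25, -14, 47), (25, 14, 47)  [2]
  a=26..28: none
  a=29: (29, -22, 43), (29, 22, 43)  [2]
  a=30..33: none
  a=34: (34, -16, 35), (34, 16, 35)  [2]
  a=35: (35, -26, 37), (35, 26, 37)  [2]
  a=36..38: none
Total reduced forms: 1 + 1 + 2 + 2 + 2 + 2 + 2 + 2 + 2 + 2 + 2 + 2 = 22
h = 22

22


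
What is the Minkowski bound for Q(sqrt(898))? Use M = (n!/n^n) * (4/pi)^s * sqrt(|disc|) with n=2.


d = 898, d mod 4 = 2, so disc(K) = 4d = 3592; |disc(K)| = 3592
Real quadratic field, so n = 2, s = r2 = 0, r1 = 2
M = (n!/n^n) * (4/pi)^s * sqrt(|disc(K)|) = (2!/2^2) * (4/pi)^0 * sqrt(3592)
= 0.5 * 1.000000 * 59.933296
= 29.9666

29.9666


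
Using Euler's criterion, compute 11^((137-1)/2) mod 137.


p = 137 is prime and the exponent is (p-1)/2 = 68, so by Euler's criterion 11^68 = (11/137) = +1 or -1 mod 137.
Compute by square-and-multiply:
  68 = 64 + 4 (binary 1000100)
  Repeated squaring mod 137: 11^1 = 11, 11^2 = 121, 11^4 = 119, 11^8 = 50, 11^16 = 34, 11^32 = 60, 11^64 = 38
  11^68 = 11^64 * 11^4 = 38 * 119 mod 137
    38 * 119 = 4522 = 1 mod 137
  11^68 = 1 mod 137
Result 1: 11 is a quadratic residue mod 137.
11^68 mod 137 = 1

1


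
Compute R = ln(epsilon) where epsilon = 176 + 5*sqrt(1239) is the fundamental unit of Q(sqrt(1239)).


epsilon = 176 + 5*sqrt(1239)
= 351.9972
R = ln(351.9972)
= 5.8636

5.8636


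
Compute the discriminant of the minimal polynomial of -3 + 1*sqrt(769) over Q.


The element -3 + 1*sqrt(769) has minimal polynomial:
x^2 + 6*x - 760
Discriminant = (6)^2 - 4*(-760)
= 36 + 3040
= 3076

3076


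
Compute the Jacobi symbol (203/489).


Compute (203/489) via quadratic reciprocity:
  reciprocity: (203/489) -> +(489/203)
  reduce: (83/203)
  reciprocity: (83/203) -> -(203/83)
  reduce: (37/83)
  reciprocity: (37/83) -> +(83/37)
  reduce: (9/37)
  reciprocity: (9/37) -> +(37/9)
  reduce: (1/9)
  (1/9) = 1
Product of signs = -1

-1


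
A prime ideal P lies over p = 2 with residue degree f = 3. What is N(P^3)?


N(P^a) = p^(a*f)
= 2^(3*3)
= 2^9
= 512

512


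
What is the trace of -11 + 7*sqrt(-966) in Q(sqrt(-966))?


Tr(a + b*sqrt(d)) = (a + b*sqrt(d)) + (a - b*sqrt(d)) = 2a
= 2 * (-11)
= -22

-22


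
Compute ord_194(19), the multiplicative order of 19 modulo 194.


We want ord_194(19), the smallest k >= 1 with 19^k = 1 mod 194.
n = 194 = 2 * 97, phi(194) = 96; the order divides phi(n).
Divisors of 96: 1, 2, 3, 4, 6, 8, 12, 16, 24, 32, 48, 96
Repeated squaring mod 194: 19^1 = 19, 19^2 = 167, 19^4 = 147, 19^8 = 75, 19^16 = 193, 19^32 = 1, 19^64 = 1
Test divisors in increasing order:
  k=1: 19^1 = 19 mod 194
  k=2: 19^2 = 167 mod 194
  k=3: 19^3 = 167 * 19 = 69 mod 194
  k=4: 19^4 = 147 mod 194
  k=6: 19^6 = 147 * 167 = 105 mod 194
  k=8: 19^8 = 75 mod 194
  k=12: 19^12 = 75 * 147 = 161 mod 194
  k=16: 19^16 = 193 mod 194
  k=24: 19^24 = 193 * 75 = 119 mod 194
  k=32: 19^32 = 1 mod 194  <- first divisor giving 1
Order = 32

32


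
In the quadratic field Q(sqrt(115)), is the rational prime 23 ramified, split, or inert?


K = Q(sqrt(115)). Since d mod 4 = 3, disc(K) = 460.
Check p | disc: 460 mod 23 = 0.
p divides disc, so p ramifies: (p) = P^2 with e=2, f=1, g=1.
Therefore p is ramified.

ramified


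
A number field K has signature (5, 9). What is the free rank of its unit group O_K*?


By Dirichlet's unit theorem:
rank = r1 + r2 - 1
= 5 + 9 - 1
= 13

13


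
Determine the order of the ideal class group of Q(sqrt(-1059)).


K = Q(sqrt(-1059)). d mod 4 = 1, so D = disc(K) = d = -1059
h(K) equals the number of primitive reduced positive-definite forms (a, b, c) = a*x^2 + b*x*y + c*y^2 with b^2 - 4ac = D,
where reduced means |b| <= a <= c, with b >= 0 whenever |b| = a or a = c, and primitive means gcd(a, b, c) = 1.
Reduced forces 3a^2 <= |D| = 1059, so 1 <= a <= 18; b must have the parity of D, and c = (b^2 - D)/(4a) must be an integer >= a.
Enumerate a = 1..18, b in [-a, a]:
  a=1: (1, 1, 265)  [1]
  a=2: none
  a=3: (3, 3, 89)  [1]
  a=4: none
  a=5: (5, -1, 53), (5, 1, 53)  [2]
  a=6..14: none
  a=15: (15, -9, 19), (15, 9, 19)  [2]
  a=16..18: none
Total reduced forms: 1 + 1 + 2 + 2 = 6
h = 6

6


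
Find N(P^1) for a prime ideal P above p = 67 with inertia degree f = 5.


N(P^a) = p^(a*f)
= 67^(1*5)
= 67^5
= 1350125107

1350125107


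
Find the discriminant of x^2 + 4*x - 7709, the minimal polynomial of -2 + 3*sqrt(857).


The element -2 + 3*sqrt(857) has minimal polynomial:
x^2 + 4*x - 7709
Discriminant = (4)^2 - 4*(-7709)
= 16 + 30836
= 30852

30852


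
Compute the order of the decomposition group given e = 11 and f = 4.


|D_P| = e * f
= 11 * 4
= 44

44


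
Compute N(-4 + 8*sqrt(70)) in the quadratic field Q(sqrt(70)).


N(a + b*sqrt(d)) = a^2 - d*b^2
= (-4)^2 - (70)*(8)^2
= 16 - 4480
= -4464

-4464


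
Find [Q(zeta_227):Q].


The degree equals Euler's totient phi(227).
227 = 227
phi(227) = 226

226


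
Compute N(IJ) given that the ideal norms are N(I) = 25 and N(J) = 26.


N(IJ) = N(I) * N(J)
= 25 * 26
= 650

650


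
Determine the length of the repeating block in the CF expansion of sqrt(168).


Run the CF algorithm for sqrt(168).
a_0 = floor(sqrt(168)) = 12; set m_0=0, q_0=1.
Recurrence: m' = q*a - m,  q' = (d - m'^2)/q,  a' = floor((a_0 + m')/q').
  step 1: m=12, q=24, a=1
  step 2: m=12, q=1, a=24
a_2 = 2*a_0 = 24, so the period closes here.
sqrt(168) = [12; 1, 24]
Period length = 2

2


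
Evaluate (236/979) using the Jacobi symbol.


Compute (236/979) via quadratic reciprocity:
  pull out 2: (2/979) = -1  (since 979 mod 8 = 3)
  pull out 2: (2/979) = -1  (since 979 mod 8 = 3)
  reciprocity: (59/979) -> -(979/59)
  reduce: (35/59)
  reciprocity: (35/59) -> -(59/35)
  reduce: (24/35)
  pull out 2: (2/35) = -1  (since 35 mod 8 = 3)
  pull out 2: (2/35) = -1  (since 35 mod 8 = 3)
  pull out 2: (2/35) = -1  (since 35 mod 8 = 3)
  reciprocity: (3/35) -> -(35/3)
  reduce: (2/3)
  pull out 2: (2/3) = -1  (since 3 mod 8 = 3)
  (1/3) = 1
Product of signs = -1

-1


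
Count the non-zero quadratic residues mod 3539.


For prime p, the number of non-zero quadratic residues is (p-1)/2.
= (3539-1)/2
= 1769

1769


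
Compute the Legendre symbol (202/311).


p = 311 is prime, so compute (202/311) with the reciprocity algorithm (Jacobi-symbol steps: pull out 2s via (2/n), flip via reciprocity, reduce):
  pull out 2: (2/311) = +1  (since 311 mod 8 = 7)
  reciprocity: (101/311) -> +(311/101)
  reduce: (8/101)
  pull out 2: (2/101) = -1  (since 101 mod 8 = 5)
  pull out 2: (2/101) = -1  (since 101 mod 8 = 5)
  pull out 2: (2/101) = -1  (since 101 mod 8 = 5)
  (1/101) = 1
Product of signs = -1
(202/311) = -1

-1


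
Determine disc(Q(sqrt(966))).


For K = Q(sqrt(d)) with d squarefree: disc(K) = d if d = 1 mod 4, and disc(K) = 4d if d = 2 or 3 mod 4.
Here d = 966, and d mod 4 = 2.
d = 2 mod 4, not 1 (O_K = Z[sqrt(d)]), so disc(K) = 4d = 4 * (966) = 3864

3864


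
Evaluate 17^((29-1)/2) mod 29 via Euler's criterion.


p = 29 is prime and the exponent is (p-1)/2 = 14, so by Euler's criterion 17^14 = (17/29) = +1 or -1 mod 29.
Compute by square-and-multiply:
  14 = 8 + 4 + 2 (binary 1110)
  Repeated squaring mod 29: 17^1 = 17, 17^2 = 28, 17^4 = 1, 17^8 = 1
  17^14 = 17^8 * 17^4 * 17^2 = 1 * 1 * 28 mod 29
    1 * 1 = 1 = 1 mod 29
    1 * 28 = 28 = 28 mod 29
  17^14 = 28 mod 29
Result 28 = p - 1 = -1 mod 29: 17 is a quadratic non-residue mod 29. As a residue in [0, p-1] the value is 28.
17^14 mod 29 = 28

28


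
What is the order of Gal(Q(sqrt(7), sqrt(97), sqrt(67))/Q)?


The 3 square roots of distinct primes are multiplicatively independent over Q,
so [K:Q] = 2^3 and Gal(K/Q) is isomorphic to (Z/2Z)^3.
|Gal| = 2^3 = 8

8


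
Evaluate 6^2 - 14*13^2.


x^2 - d*y^2
= 6^2 - 14*13^2
= 36 - 2366
= -2330

-2330


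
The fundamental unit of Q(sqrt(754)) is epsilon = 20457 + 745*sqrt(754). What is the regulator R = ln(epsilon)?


epsilon = 20457 + 745*sqrt(754)
= 40914.0000
R = ln(40914.0000)
= 10.6192

10.6192


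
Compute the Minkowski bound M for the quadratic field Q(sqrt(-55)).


d = -55, d mod 4 = 1, so disc(K) = d = -55; |disc(K)| = 55
Imaginary quadratic field, so n = 2, s = r2 = 1, r1 = 0
M = (n!/n^n) * (4/pi)^s * sqrt(|disc(K)|) = (2!/2^2) * (4/pi)^1 * sqrt(55)
= 0.5 * 1.273240 * 7.416198
= 4.7213

4.7213


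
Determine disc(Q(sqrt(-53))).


For K = Q(sqrt(d)) with d squarefree: disc(K) = d if d = 1 mod 4, and disc(K) = 4d if d = 2 or 3 mod 4.
Here d = -53, and d mod 4 = 3.
d = 3 mod 4, not 1 (O_K = Z[sqrt(d)]), so disc(K) = 4d = 4 * (-53) = -212

-212


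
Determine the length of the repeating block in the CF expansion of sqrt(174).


Run the CF algorithm for sqrt(174).
a_0 = floor(sqrt(174)) = 13; set m_0=0, q_0=1.
Recurrence: m' = q*a - m,  q' = (d - m'^2)/q,  a' = floor((a_0 + m')/q').
  step 1: m=13, q=5, a=5
  step 2: m=12, q=6, a=4
  step 3: m=12, q=5, a=5
  step 4: m=13, q=1, a=26
a_4 = 2*a_0 = 26, so the period closes here.
sqrt(174) = [13; 5, 4, 5, 26]
Period length = 4

4


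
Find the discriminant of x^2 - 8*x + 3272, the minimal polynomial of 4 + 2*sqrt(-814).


The element 4 + 2*sqrt(-814) has minimal polynomial:
x^2 - 8*x + 3272
Discriminant = (-8)^2 - 4*(3272)
= 64 - 13088
= -13024

-13024


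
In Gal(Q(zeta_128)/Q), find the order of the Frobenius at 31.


The Frobenius at p in Gal(Q(zeta_n)/Q) = (Z/nZ)* is the class of p, so its order is ord_128(31), the smallest k >= 1 with 31^k = 1 mod 128.
n = 128 = 2^7, phi(128) = 64; the order divides phi(n).
Divisors of 64: 1, 2, 4, 8, 16, 32, 64
Repeated squaring mod 128: 31^1 = 31, 31^2 = 65, 31^4 = 1, 31^8 = 1, 31^16 = 1, 31^32 = 1, 31^64 = 1
Test divisors in increasing order:
  k=1: 31^1 = 31 mod 128
  k=2: 31^2 = 65 mod 128
  k=4: 31^4 = 1 mod 128  <- first divisor giving 1
Order = 4

4


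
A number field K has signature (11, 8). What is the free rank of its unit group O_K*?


By Dirichlet's unit theorem:
rank = r1 + r2 - 1
= 11 + 8 - 1
= 18

18


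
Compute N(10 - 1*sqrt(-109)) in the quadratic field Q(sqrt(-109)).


N(a + b*sqrt(d)) = a^2 - d*b^2
= (10)^2 - (-109)*(-1)^2
= 100 + 109
= 209

209


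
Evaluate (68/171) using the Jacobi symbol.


Compute (68/171) via quadratic reciprocity:
  pull out 2: (2/171) = -1  (since 171 mod 8 = 3)
  pull out 2: (2/171) = -1  (since 171 mod 8 = 3)
  reciprocity: (17/171) -> +(171/17)
  reduce: (1/17)
  (1/17) = 1
Product of signs = 1

1


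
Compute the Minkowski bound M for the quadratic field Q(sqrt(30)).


d = 30, d mod 4 = 2, so disc(K) = 4d = 120; |disc(K)| = 120
Real quadratic field, so n = 2, s = r2 = 0, r1 = 2
M = (n!/n^n) * (4/pi)^s * sqrt(|disc(K)|) = (2!/2^2) * (4/pi)^0 * sqrt(120)
= 0.5 * 1.000000 * 10.954451
= 5.4772

5.4772


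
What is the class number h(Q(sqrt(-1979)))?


K = Q(sqrt(-1979)). d mod 4 = 1, so D = disc(K) = d = -1979
h(K) equals the number of primitive reduced positive-definite forms (a, b, c) = a*x^2 + b*x*y + c*y^2 with b^2 - 4ac = D,
where reduced means |b| <= a <= c, with b >= 0 whenever |b| = a or a = c, and primitive means gcd(a, b, c) = 1.
Reduced forces 3a^2 <= |D| = 1979, so 1 <= a <= 25; b must have the parity of D, and c = (b^2 - D)/(4a) must be an integer >= a.
Enumerate a = 1..25, b in [-a, a]:
  a=1: (1, 1, 495)  [1]
  a=2: none
  a=3: (3, -1, 165), (3, 1, 165)  [2]
  a=4: none
  a=5: (5, -1, 99), (5, 1, 99)  [2]
  a=6: none
  a=7: (7, -3, 71), (7, 3, 71)  [2]
  a=8: none
  a=9: (9, -1, 55), (9, 1, 55)  [2]
  a=10: none
  a=11: (11, -1, 45), (11, 1, 45)  [2]
  a=12: none
  a=13: (13, -7, 39), (13, 7, 39)  [2]
  a=14: none
  a=15: (15, -11, 35), (15, -1, 33), (15, 1, 33), (15, 11, 35)  [4]
  a=16..18: none
  a=19: (19, -15, 29), (19, 15, 29)  [2]
  a=20: none
  a=21: (21, -17, 27), (21, -11, 25), (21, 11, 25), (21, 17, 27)  [4]
  a=22..25: none
Total reduced forms: 1 + 2 + 2 + 2 + 2 + 2 + 2 + 4 + 2 + 4 = 23
h = 23

23


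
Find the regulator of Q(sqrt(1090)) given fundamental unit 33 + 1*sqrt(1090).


epsilon = 33 + 1*sqrt(1090)
= 66.0151
R = ln(66.0151)
= 4.1899

4.1899


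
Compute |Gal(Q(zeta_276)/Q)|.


|Gal(Q(zeta_276)/Q)| = phi(276)
= 88

88


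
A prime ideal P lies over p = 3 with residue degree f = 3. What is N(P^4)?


N(P^a) = p^(a*f)
= 3^(4*3)
= 3^12
= 531441

531441


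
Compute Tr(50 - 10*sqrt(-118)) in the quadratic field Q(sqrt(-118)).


Tr(a + b*sqrt(d)) = (a + b*sqrt(d)) + (a - b*sqrt(d)) = 2a
= 2 * (50)
= 100

100


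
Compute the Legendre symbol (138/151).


p = 151 is prime, so compute (138/151) with the reciprocity algorithm (Jacobi-symbol steps: pull out 2s via (2/n), flip via reciprocity, reduce):
  pull out 2: (2/151) = +1  (since 151 mod 8 = 7)
  reciprocity: (69/151) -> +(151/69)
  reduce: (13/69)
  reciprocity: (13/69) -> +(69/13)
  reduce: (4/13)
  pull out 2: (2/13) = -1  (since 13 mod 8 = 5)
  pull out 2: (2/13) = -1  (since 13 mod 8 = 5)
  (1/13) = 1
Product of signs = 1
(138/151) = 1

1


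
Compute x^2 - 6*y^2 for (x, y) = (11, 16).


x^2 - d*y^2
= 11^2 - 6*16^2
= 121 - 1536
= -1415

-1415


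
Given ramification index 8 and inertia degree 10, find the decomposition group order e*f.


|D_P| = e * f
= 8 * 10
= 80

80


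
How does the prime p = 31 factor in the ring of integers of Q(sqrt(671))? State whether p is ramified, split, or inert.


K = Q(sqrt(671)). Since d mod 4 = 3, disc(K) = 2684.
Check p | disc: 2684 mod 31 = 18.
p does not divide disc. Compute Legendre symbol (d/p):
20^((31-1)/2) mod 31 = 1
(d/p) = 1, so p splits: (p) = P*P' with e=1, f=1, g=2.
Therefore p is split.

split


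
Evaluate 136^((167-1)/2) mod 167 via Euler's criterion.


p = 167 is prime and the exponent is (p-1)/2 = 83, so by Euler's criterion 136^83 = (136/167) = +1 or -1 mod 167.
Compute by square-and-multiply:
  83 = 64 + 16 + 2 + 1 (binary 1010011)
  Repeated squaring mod 167: 136^1 = 136, 136^2 = 126, 136^4 = 11, 136^8 = 121, 136^16 = 112, 136^32 = 19, 136^64 = 27
  136^83 = 136^64 * 136^16 * 136^2 * 136^1 = 27 * 112 * 126 * 136 mod 167
    27 * 112 = 3024 = 18 mod 167
    18 * 126 = 2268 = 97 mod 167
    97 * 136 = 13192 = 166 mod 167
  136^83 = 166 mod 167
Result 166 = p - 1 = -1 mod 167: 136 is a quadratic non-residue mod 167. As a residue in [0, p-1] the value is 166.
136^83 mod 167 = 166

166


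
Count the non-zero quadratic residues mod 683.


For prime p, the number of non-zero quadratic residues is (p-1)/2.
= (683-1)/2
= 341

341


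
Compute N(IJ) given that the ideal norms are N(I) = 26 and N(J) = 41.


N(IJ) = N(I) * N(J)
= 26 * 41
= 1066

1066


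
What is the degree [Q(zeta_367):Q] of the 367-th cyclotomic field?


The degree equals Euler's totient phi(367).
367 = 367
phi(367) = 366

366


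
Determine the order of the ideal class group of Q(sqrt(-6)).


K = Q(sqrt(-6)). d mod 4 = 2, so D = disc(K) = 4d = -24
h(K) equals the number of primitive reduced positive-definite forms (a, b, c) = a*x^2 + b*x*y + c*y^2 with b^2 - 4ac = D,
where reduced means |b| <= a <= c, with b >= 0 whenever |b| = a or a = c, and primitive means gcd(a, b, c) = 1.
Reduced forces 3a^2 <= |D| = 24, so 1 <= a <= 2; b must have the parity of D, and c = (b^2 - D)/(4a) must be an integer >= a.
Enumerate a = 1..2, b in [-a, a]:
  a=1: (1, 0, 6)  [1]
  a=2: (2, 0, 3)  [1]
Total reduced forms: 1 + 1 = 2
h = 2

2


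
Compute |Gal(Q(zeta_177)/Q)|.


|Gal(Q(zeta_177)/Q)| = phi(177)
= 116

116


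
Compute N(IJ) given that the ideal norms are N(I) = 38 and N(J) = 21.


N(IJ) = N(I) * N(J)
= 38 * 21
= 798

798


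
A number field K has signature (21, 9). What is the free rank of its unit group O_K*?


By Dirichlet's unit theorem:
rank = r1 + r2 - 1
= 21 + 9 - 1
= 29

29


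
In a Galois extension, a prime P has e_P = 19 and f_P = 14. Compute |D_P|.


|D_P| = e * f
= 19 * 14
= 266

266


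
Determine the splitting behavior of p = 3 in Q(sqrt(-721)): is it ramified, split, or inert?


K = Q(sqrt(-721)). Since d mod 4 = 3, disc(K) = -2884.
Check p | disc: -2884 mod 3 = 2.
p does not divide disc. Compute Legendre symbol (d/p):
2^((3-1)/2) mod 3 = -1
(d/p) = -1, so p is inert: (p) stays prime with e=1, f=2, g=1.
Therefore p is inert.

inert


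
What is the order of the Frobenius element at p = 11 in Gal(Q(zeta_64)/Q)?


The Frobenius at p in Gal(Q(zeta_n)/Q) = (Z/nZ)* is the class of p, so its order is ord_64(11), the smallest k >= 1 with 11^k = 1 mod 64.
n = 64 = 2^6, phi(64) = 32; the order divides phi(n).
Divisors of 32: 1, 2, 4, 8, 16, 32
Repeated squaring mod 64: 11^1 = 11, 11^2 = 57, 11^4 = 49, 11^8 = 33, 11^16 = 1, 11^32 = 1
Test divisors in increasing order:
  k=1: 11^1 = 11 mod 64
  k=2: 11^2 = 57 mod 64
  k=4: 11^4 = 49 mod 64
  k=8: 11^8 = 33 mod 64
  k=16: 11^16 = 1 mod 64  <- first divisor giving 1
Order = 16

16


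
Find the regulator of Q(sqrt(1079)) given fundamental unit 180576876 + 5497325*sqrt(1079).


epsilon = 180576876 + 5497325*sqrt(1079)
= 3.6115e+08
R = ln(3.6115e+08)
= 19.7048

19.7048


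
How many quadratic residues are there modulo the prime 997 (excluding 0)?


For prime p, the number of non-zero quadratic residues is (p-1)/2.
= (997-1)/2
= 498

498


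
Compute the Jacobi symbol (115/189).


Compute (115/189) via quadratic reciprocity:
  reciprocity: (115/189) -> +(189/115)
  reduce: (74/115)
  pull out 2: (2/115) = -1  (since 115 mod 8 = 3)
  reciprocity: (37/115) -> +(115/37)
  reduce: (4/37)
  pull out 2: (2/37) = -1  (since 37 mod 8 = 5)
  pull out 2: (2/37) = -1  (since 37 mod 8 = 5)
  (1/37) = 1
Product of signs = -1

-1


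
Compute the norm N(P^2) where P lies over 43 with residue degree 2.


N(P^a) = p^(a*f)
= 43^(2*2)
= 43^4
= 3418801

3418801


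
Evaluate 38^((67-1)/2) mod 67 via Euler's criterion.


p = 67 is prime and the exponent is (p-1)/2 = 33, so by Euler's criterion 38^33 = (38/67) = +1 or -1 mod 67.
Compute by square-and-multiply:
  33 = 32 + 1 (binary 100001)
  Repeated squaring mod 67: 38^1 = 38, 38^2 = 37, 38^4 = 29, 38^8 = 37, 38^16 = 29, 38^32 = 37
  38^33 = 38^32 * 38^1 = 37 * 38 mod 67
    37 * 38 = 1406 = 66 mod 67
  38^33 = 66 mod 67
Result 66 = p - 1 = -1 mod 67: 38 is a quadratic non-residue mod 67. As a residue in [0, p-1] the value is 66.
38^33 mod 67 = 66

66


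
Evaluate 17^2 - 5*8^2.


x^2 - d*y^2
= 17^2 - 5*8^2
= 289 - 320
= -31

-31


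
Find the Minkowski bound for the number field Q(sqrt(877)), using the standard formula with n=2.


d = 877, d mod 4 = 1, so disc(K) = d = 877; |disc(K)| = 877
Real quadratic field, so n = 2, s = r2 = 0, r1 = 2
M = (n!/n^n) * (4/pi)^s * sqrt(|disc(K)|) = (2!/2^2) * (4/pi)^0 * sqrt(877)
= 0.5 * 1.000000 * 29.614186
= 14.8071

14.8071


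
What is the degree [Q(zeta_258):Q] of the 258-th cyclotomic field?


The degree equals Euler's totient phi(258).
258 = 2 * 3 * 43
phi(258) = 84

84


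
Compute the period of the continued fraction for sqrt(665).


Run the CF algorithm for sqrt(665).
a_0 = floor(sqrt(665)) = 25; set m_0=0, q_0=1.
Recurrence: m' = q*a - m,  q' = (d - m'^2)/q,  a' = floor((a_0 + m')/q').
  step 1: m=25, q=40, a=1
  step 2: m=15, q=11, a=3
  step 3: m=18, q=31, a=1
  step 4: m=13, q=16, a=2
  step 5: m=19, q=19, a=2
  step 6: m=19, q=16, a=2
  step 7: m=13, q=31, a=1
  step 8: m=18, q=11, a=3
  step 9: m=15, q=40, a=1
  step 10: m=25, q=1, a=50
a_10 = 2*a_0 = 50, so the period closes here.
sqrt(665) = [25; 1, 3, 1, 2, 2, 2, 1, 3, 1, 50]
Period length = 10

10


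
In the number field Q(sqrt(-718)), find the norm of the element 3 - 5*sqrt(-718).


N(a + b*sqrt(d)) = a^2 - d*b^2
= (3)^2 - (-718)*(-5)^2
= 9 + 17950
= 17959

17959


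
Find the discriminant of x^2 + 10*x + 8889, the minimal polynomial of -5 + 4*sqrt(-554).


The element -5 + 4*sqrt(-554) has minimal polynomial:
x^2 + 10*x + 8889
Discriminant = (10)^2 - 4*(8889)
= 100 - 35556
= -35456

-35456


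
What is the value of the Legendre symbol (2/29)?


p = 29 is prime, so compute (2/29) with the reciprocity algorithm (Jacobi-symbol steps: pull out 2s via (2/n), flip via reciprocity, reduce):
  pull out 2: (2/29) = -1  (since 29 mod 8 = 5)
  (1/29) = 1
Product of signs = -1
(2/29) = -1

-1
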